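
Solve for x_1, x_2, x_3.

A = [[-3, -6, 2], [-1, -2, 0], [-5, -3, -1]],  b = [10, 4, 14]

(-2, -1, -1)

Forward elimination on [A|b]:
R2 <- R2 - (1/3)*R1:  [    0     0  -2/3   2/3 ]
R3 <- R3 - (5/3)*R1:  [     0      7  -13/3   -8/3 ]
R2 <-> R3   (pivot in column 2 was zero)
[ -3  -6      2    10 ]
[  0   7  -13/3  -8/3 ]
[  0   0   -2/3   2/3 ]
Row echelon form:
[ -3  -6      2  |    10 ]
[  0   7  -13/3  |  -8/3 ]
[  0   0   -2/3  |   2/3 ]
Back-substitution:
x_3 = (2/3) / (-2/3) = -1
x_2 = (-8/3 - (-13/3)*(-1)) / 7 = -1
x_1 = (10 - (-6)*(-1) - (2)*(-1)) / -3 = -2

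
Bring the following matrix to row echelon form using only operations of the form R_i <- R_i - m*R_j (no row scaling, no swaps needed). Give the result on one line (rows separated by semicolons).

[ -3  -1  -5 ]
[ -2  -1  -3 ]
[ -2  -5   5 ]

REF = [-3 -1 -5; 0 -1/3 1/3; 0 0 4]

Forward elimination:
R2 <- R2 - (2/3)*R1:  [    0  -1/3   1/3 ]
R3 <- R3 - (2/3)*R1:  [     0  -13/3   25/3 ]
R3 <- R3 - (13)*R2:  [ 0  0  4 ]
Row echelon form:
[ -3    -1   -5 ]
[  0  -1/3  1/3 ]
[  0     0    4 ]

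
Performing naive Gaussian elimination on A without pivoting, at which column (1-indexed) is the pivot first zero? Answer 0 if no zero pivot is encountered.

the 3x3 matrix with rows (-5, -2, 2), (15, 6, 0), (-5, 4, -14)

first zero-pivot column = 2

Naive forward elimination:
R2 <- R2 - (-3)*R1:  [ 0  0  6 ]
R3 <- R3 - (1)*R1:  [   0    6  -16 ]
Matrix at this point:
[ -5  -2    2 ]
[  0   0    6 ]
[  0   6  -16 ]
Pivot entry (2,2) is zero but row 3 has 6 in column 2 -> naive elimination stops; a row interchange (e.g. R2 <-> R3) would be required here.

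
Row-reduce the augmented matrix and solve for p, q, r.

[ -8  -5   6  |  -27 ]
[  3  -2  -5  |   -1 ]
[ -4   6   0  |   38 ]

Forward elimination on [A|b]:
R2 <- R2 - (-3/8)*R1:  [     0  -31/8  -11/4  -89/8 ]
R3 <- R3 - (1/2)*R1:  [     0   17/2     -3  103/2 ]
R3 <- R3 - (-68/31)*R2:  [       0        0  -280/31   840/31 ]
Row echelon form:
[ -8     -5        6  |     -27 ]
[  0  -31/8    -11/4  |   -89/8 ]
[  0      0  -280/31  |  840/31 ]
Back-substitution:
r = (840/31) / (-280/31) = -3
q = (-89/8 - (-11/4)*(-3)) / (-31/8) = 5
p = (-27 - (-5)*(5) - (6)*(-3)) / -8 = -2

(-2, 5, -3)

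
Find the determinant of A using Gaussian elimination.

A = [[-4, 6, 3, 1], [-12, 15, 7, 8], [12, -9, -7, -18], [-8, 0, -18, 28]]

det(A) = -288

Forward elimination:
R2 <- R2 - (3)*R1:  [  0  -3  -2   5 ]
R3 <- R3 - (-3)*R1:  [   0    9    2  -15 ]
R4 <- R4 - (2)*R1:  [   0  -12  -24   26 ]
R3 <- R3 - (-3)*R2:  [  0   0  -4   0 ]
R4 <- R4 - (4)*R2:  [   0    0  -16    6 ]
R4 <- R4 - (4)*R3:  [ 0  0  0  6 ]
Upper-triangular form:
[ -4   6   3  1 ]
[  0  -3  -2  5 ]
[  0   0  -4  0 ]
[  0   0   0  6 ]
det(A) = (-1)^0 * (-4) * (-3) * (-4) * (6) = -288  (0 row swaps -> sign +1)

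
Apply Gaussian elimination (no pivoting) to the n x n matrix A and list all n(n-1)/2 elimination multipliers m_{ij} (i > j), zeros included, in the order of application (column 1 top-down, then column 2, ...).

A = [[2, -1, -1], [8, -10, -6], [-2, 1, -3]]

Forward elimination:
R2 <- R2 - (4)*R1:  [  0  -6  -2 ]
R3 <- R3 - (-1)*R1:  [  0   0  -4 ]
R3: entry in column 2 is already 0 -> m_{32} = 0 (no row operation needed)
Multipliers (in order of application): m_{21} = 4, m_{31} = -1, m_{32} = 0

multipliers: 4, -1, 0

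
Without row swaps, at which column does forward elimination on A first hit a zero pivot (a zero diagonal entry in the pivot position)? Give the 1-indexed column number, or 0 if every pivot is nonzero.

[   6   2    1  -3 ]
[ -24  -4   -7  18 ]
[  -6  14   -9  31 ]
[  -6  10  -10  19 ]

first zero-pivot column = 0

Naive forward elimination:
R2 <- R2 - (-4)*R1:  [  0   4  -3   6 ]
R3 <- R3 - (-1)*R1:  [  0  16  -8  28 ]
R4 <- R4 - (-1)*R1:  [  0  12  -9  16 ]
R3 <- R3 - (4)*R2:  [ 0  0  4  4 ]
R4 <- R4 - (3)*R2:  [  0   0   0  -2 ]
All pivots nonzero; naive elimination completes without hitting a zero pivot.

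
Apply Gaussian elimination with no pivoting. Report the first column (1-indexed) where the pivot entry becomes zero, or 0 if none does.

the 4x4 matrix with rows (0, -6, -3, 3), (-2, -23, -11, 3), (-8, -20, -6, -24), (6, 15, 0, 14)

first zero-pivot column = 1

Naive forward elimination:
Pivot entry (1,1) is zero but row 2 has -2 in column 1 -> naive elimination stops; a row interchange (e.g. R1 <-> R2) would be required here.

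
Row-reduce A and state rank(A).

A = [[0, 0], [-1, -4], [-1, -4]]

Row reduction:
R1 <-> R2   (pivot in column 1 was zero)
[ -1  -4 ]
[  0   0 ]
[ -1  -4 ]
R3 <- R3 - (1)*R1:  [ 0  0 ]
Row echelon form:
[ -1  -4 ]
[  0   0 ]
[  0   0 ]
Nonzero rows / pivot columns: 1

rank(A) = 1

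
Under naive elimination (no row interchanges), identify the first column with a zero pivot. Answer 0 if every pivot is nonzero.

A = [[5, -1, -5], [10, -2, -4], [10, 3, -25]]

first zero-pivot column = 2

Naive forward elimination:
R2 <- R2 - (2)*R1:  [ 0  0  6 ]
R3 <- R3 - (2)*R1:  [   0    5  -15 ]
Matrix at this point:
[ 5  -1   -5 ]
[ 0   0    6 ]
[ 0   5  -15 ]
Pivot entry (2,2) is zero but row 3 has 5 in column 2 -> naive elimination stops; a row interchange (e.g. R2 <-> R3) would be required here.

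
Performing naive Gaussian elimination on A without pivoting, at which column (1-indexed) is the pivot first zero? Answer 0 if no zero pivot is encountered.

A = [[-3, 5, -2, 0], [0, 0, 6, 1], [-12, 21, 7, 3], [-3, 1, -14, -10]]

Naive forward elimination:
R3 <- R3 - (4)*R1:  [  0   1  15   3 ]
R4 <- R4 - (1)*R1:  [   0   -4  -12  -10 ]
Matrix at this point:
[ -3   5   -2    0 ]
[  0   0    6    1 ]
[  0   1   15    3 ]
[  0  -4  -12  -10 ]
Pivot entry (2,2) is zero but row 3 has 1 in column 2 -> naive elimination stops; a row interchange (e.g. R2 <-> R3) would be required here.

first zero-pivot column = 2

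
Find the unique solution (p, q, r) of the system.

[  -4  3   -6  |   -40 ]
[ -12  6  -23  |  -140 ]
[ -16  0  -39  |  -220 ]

(4, 0, 4)

Forward elimination on [A|b]:
R2 <- R2 - (3)*R1:  [   0   -3   -5  -20 ]
R3 <- R3 - (4)*R1:  [   0  -12  -15  -60 ]
R3 <- R3 - (4)*R2:  [  0   0   5  20 ]
Row echelon form:
[ -4   3  -6  |  -40 ]
[  0  -3  -5  |  -20 ]
[  0   0   5  |   20 ]
Back-substitution:
r = (20) / 5 = 4
q = (-20 - (-5)*(4)) / -3 = 0
p = (-40 - (3)*(0) - (-6)*(4)) / -4 = 4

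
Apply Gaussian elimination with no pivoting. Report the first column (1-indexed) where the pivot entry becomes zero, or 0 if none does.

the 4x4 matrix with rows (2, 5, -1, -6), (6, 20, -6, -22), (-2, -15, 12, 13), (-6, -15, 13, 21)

Naive forward elimination:
R2 <- R2 - (3)*R1:  [  0   5  -3  -4 ]
R3 <- R3 - (-1)*R1:  [   0  -10   11    7 ]
R4 <- R4 - (-3)*R1:  [  0   0  10   3 ]
R3 <- R3 - (-2)*R2:  [  0   0   5  -1 ]
R4 <- R4 - (2)*R3:  [ 0  0  0  5 ]
All pivots nonzero; naive elimination completes without hitting a zero pivot.

first zero-pivot column = 0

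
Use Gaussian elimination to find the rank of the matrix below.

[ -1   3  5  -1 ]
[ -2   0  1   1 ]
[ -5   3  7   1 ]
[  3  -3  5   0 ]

rank(A) = 3

Row reduction:
R2 <- R2 - (2)*R1:  [  0  -6  -9   3 ]
R3 <- R3 - (5)*R1:  [   0  -12  -18    6 ]
R4 <- R4 - (-3)*R1:  [  0   6  20  -3 ]
R3 <- R3 - (2)*R2:  [ 0  0  0  0 ]
R4 <- R4 - (-1)*R2:  [  0   0  11   0 ]
R3 <-> R4   (pivot in column 3 was zero)
[ -1   3   5  -1 ]
[  0  -6  -9   3 ]
[  0   0  11   0 ]
[  0   0   0   0 ]
Row echelon form:
[ -1   3   5  -1 ]
[  0  -6  -9   3 ]
[  0   0  11   0 ]
[  0   0   0   0 ]
Nonzero rows / pivot columns: 3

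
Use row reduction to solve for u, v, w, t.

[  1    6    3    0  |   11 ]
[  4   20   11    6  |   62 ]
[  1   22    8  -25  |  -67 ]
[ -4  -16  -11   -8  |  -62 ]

(5, 2, -2, 4)

Forward elimination on [A|b]:
R2 <- R2 - (4)*R1:  [  0  -4  -1   6  18 ]
R3 <- R3 - (1)*R1:  [   0   16    5  -25  -78 ]
R4 <- R4 - (-4)*R1:  [   0    8    1   -8  -18 ]
R3 <- R3 - (-4)*R2:  [  0   0   1  -1  -6 ]
R4 <- R4 - (-2)*R2:  [  0   0  -1   4  18 ]
R4 <- R4 - (-1)*R3:  [  0   0   0   3  12 ]
Row echelon form:
[ 1   6   3   0  |  11 ]
[ 0  -4  -1   6  |  18 ]
[ 0   0   1  -1  |  -6 ]
[ 0   0   0   3  |  12 ]
Back-substitution:
t = (12) / 3 = 4
w = (-6 - (-1)*(4)) / 1 = -2
v = (18 - (-1)*(-2) - (6)*(4)) / -4 = 2
u = (11 - (6)*(2) - (3)*(-2)) / 1 = 5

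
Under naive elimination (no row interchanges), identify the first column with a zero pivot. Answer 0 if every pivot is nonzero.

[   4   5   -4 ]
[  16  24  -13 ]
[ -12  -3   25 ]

first zero-pivot column = 0

Naive forward elimination:
R2 <- R2 - (4)*R1:  [ 0  4  3 ]
R3 <- R3 - (-3)*R1:  [  0  12  13 ]
R3 <- R3 - (3)*R2:  [ 0  0  4 ]
All pivots nonzero; naive elimination completes without hitting a zero pivot.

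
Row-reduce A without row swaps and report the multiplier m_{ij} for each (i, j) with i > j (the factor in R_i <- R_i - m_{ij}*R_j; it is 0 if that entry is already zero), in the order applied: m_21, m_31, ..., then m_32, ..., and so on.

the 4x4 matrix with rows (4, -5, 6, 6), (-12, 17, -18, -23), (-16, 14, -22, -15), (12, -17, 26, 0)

Forward elimination:
R2 <- R2 - (-3)*R1:  [  0   2   0  -5 ]
R3 <- R3 - (-4)*R1:  [  0  -6   2   9 ]
R4 <- R4 - (3)*R1:  [   0   -2    8  -18 ]
R3 <- R3 - (-3)*R2:  [  0   0   2  -6 ]
R4 <- R4 - (-1)*R2:  [   0    0    8  -23 ]
R4 <- R4 - (4)*R3:  [ 0  0  0  1 ]
Multipliers (in order of application): m_{21} = -3, m_{31} = -4, m_{41} = 3, m_{32} = -3, m_{42} = -1, m_{43} = 4

multipliers: -3, -4, 3, -3, -1, 4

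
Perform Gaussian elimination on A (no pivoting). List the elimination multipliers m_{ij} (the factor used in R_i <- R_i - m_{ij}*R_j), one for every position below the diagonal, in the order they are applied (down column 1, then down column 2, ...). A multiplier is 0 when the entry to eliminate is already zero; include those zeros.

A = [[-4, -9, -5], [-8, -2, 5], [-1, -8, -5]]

Forward elimination:
R2 <- R2 - (2)*R1:  [  0  16  15 ]
R3 <- R3 - (1/4)*R1:  [     0  -23/4  -15/4 ]
R3 <- R3 - (-23/64)*R2:  [      0       0  105/64 ]
Multipliers (in order of application): m_{21} = 2, m_{31} = 1/4, m_{32} = -23/64

multipliers: 2, 1/4, -23/64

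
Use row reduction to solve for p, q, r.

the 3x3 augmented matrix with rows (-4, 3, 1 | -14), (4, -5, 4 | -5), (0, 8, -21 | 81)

Forward elimination on [A|b]:
R2 <- R2 - (-1)*R1:  [   0   -2    5  -19 ]
R3 <- R3 - (-4)*R2:  [  0   0  -1   5 ]
Row echelon form:
[ -4   3   1  |  -14 ]
[  0  -2   5  |  -19 ]
[  0   0  -1  |    5 ]
Back-substitution:
r = (5) / -1 = -5
q = (-19 - (5)*(-5)) / -2 = -3
p = (-14 - (3)*(-3) - (1)*(-5)) / -4 = 0

(0, -3, -5)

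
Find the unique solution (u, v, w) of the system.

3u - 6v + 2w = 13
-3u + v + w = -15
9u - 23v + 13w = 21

Forward elimination on [A|b]:
R2 <- R2 - (-1)*R1:  [  0  -5   3  -2 ]
R3 <- R3 - (3)*R1:  [   0   -5    7  -18 ]
R3 <- R3 - (1)*R2:  [   0    0    4  -16 ]
Row echelon form:
[ 3  -6  2  |   13 ]
[ 0  -5  3  |   -2 ]
[ 0   0  4  |  -16 ]
Back-substitution:
w = (-16) / 4 = -4
v = (-2 - (3)*(-4)) / -5 = -2
u = (13 - (-6)*(-2) - (2)*(-4)) / 3 = 3

(3, -2, -4)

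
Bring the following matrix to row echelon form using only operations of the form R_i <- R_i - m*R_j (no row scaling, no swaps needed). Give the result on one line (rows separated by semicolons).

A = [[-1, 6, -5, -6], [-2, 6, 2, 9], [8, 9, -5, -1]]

REF = [-1 6 -5 -6; 0 -6 12 21; 0 0 69 301/2]

Forward elimination:
R2 <- R2 - (2)*R1:  [  0  -6  12  21 ]
R3 <- R3 - (-8)*R1:  [   0   57  -45  -49 ]
R3 <- R3 - (-19/2)*R2:  [     0      0     69  301/2 ]
Row echelon form:
[ -1   6  -5     -6 ]
[  0  -6  12     21 ]
[  0   0  69  301/2 ]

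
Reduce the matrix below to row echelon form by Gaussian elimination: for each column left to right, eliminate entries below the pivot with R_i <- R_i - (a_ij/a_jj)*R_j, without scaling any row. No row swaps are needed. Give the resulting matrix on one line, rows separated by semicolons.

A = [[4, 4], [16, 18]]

Forward elimination:
R2 <- R2 - (4)*R1:  [ 0  2 ]
Row echelon form:
[ 4  4 ]
[ 0  2 ]

REF = [4 4; 0 2]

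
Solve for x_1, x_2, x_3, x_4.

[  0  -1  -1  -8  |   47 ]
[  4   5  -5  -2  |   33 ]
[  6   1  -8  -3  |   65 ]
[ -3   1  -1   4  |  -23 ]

(2, -2, -5, -5)

Forward elimination on [A|b]:
R1 <-> R2   (pivot in column 1 was zero)
[  4   5  -5  -2   33 ]
[  0  -1  -1  -8   47 ]
[  6   1  -8  -3   65 ]
[ -3   1  -1   4  -23 ]
R3 <- R3 - (3/2)*R1:  [     0  -13/2   -1/2      0   31/2 ]
R4 <- R4 - (-3/4)*R1:  [     0   19/4  -19/4    5/2    7/4 ]
R3 <- R3 - (13/2)*R2:  [    0     0     6    52  -290 ]
R4 <- R4 - (-19/4)*R2:  [     0      0  -19/2  -71/2    225 ]
R4 <- R4 - (-19/12)*R3:  [       0        0        0    281/6  -1405/6 ]
Row echelon form:
[ 4   5  -5     -2  |       33 ]
[ 0  -1  -1     -8  |       47 ]
[ 0   0   6     52  |     -290 ]
[ 0   0   0  281/6  |  -1405/6 ]
Back-substitution:
x_4 = (-1405/6) / (281/6) = -5
x_3 = (-290 - (52)*(-5)) / 6 = -5
x_2 = (47 - (-1)*(-5) - (-8)*(-5)) / -1 = -2
x_1 = (33 - (5)*(-2) - (-5)*(-5) - (-2)*(-5)) / 4 = 2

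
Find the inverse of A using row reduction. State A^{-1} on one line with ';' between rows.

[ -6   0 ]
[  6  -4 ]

inverse = [-1/6 0; -1/4 -1/4]

Gauss-Jordan on [A | I]:
R1 <- (1/-6)*R1:  [    1     0  |  -1/6     0 ]
R2 <- R2 - (6)*R1:  [  0  -4  |   1   1 ]
R2 <- (1/-4)*R2:  [    0     1  |  -1/4  -1/4 ]
Right block of [I | A^{-1}] is the inverse:
[ -1/6     0 ]
[ -1/4  -1/4 ]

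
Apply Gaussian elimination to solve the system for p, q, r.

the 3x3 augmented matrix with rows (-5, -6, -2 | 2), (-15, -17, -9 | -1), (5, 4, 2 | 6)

Forward elimination on [A|b]:
R2 <- R2 - (3)*R1:  [  0   1  -3  -7 ]
R3 <- R3 - (-1)*R1:  [  0  -2   0   8 ]
R3 <- R3 - (-2)*R2:  [  0   0  -6  -6 ]
Row echelon form:
[ -5  -6  -2  |   2 ]
[  0   1  -3  |  -7 ]
[  0   0  -6  |  -6 ]
Back-substitution:
r = (-6) / -6 = 1
q = (-7 - (-3)*(1)) / 1 = -4
p = (2 - (-6)*(-4) - (-2)*(1)) / -5 = 4

(4, -4, 1)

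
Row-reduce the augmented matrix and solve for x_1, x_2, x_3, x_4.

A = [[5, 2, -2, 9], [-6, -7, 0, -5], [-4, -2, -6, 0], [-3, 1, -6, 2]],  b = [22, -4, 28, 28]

Forward elimination on [A|b]:
R2 <- R2 - (-6/5)*R1:  [     0  -23/5  -12/5   29/5  112/5 ]
R3 <- R3 - (-4/5)*R1:  [     0   -2/5  -38/5   36/5  228/5 ]
R4 <- R4 - (-3/5)*R1:  [     0   11/5  -36/5   37/5  206/5 ]
R3 <- R3 - (2/23)*R2:  [       0        0  -170/23   154/23  1004/23 ]
R4 <- R4 - (-11/23)*R2:  [       0        0  -192/23   234/23  1194/23 ]
R4 <- R4 - (96/85)*R3:  [      0       0       0  222/85  222/85 ]
Row echelon form:
[ 5      2       -2       9  |       22 ]
[ 0  -23/5    -12/5    29/5  |    112/5 ]
[ 0      0  -170/23  154/23  |  1004/23 ]
[ 0      0        0  222/85  |   222/85 ]
Back-substitution:
x_4 = (222/85) / (222/85) = 1
x_3 = (1004/23 - (154/23)*(1)) / (-170/23) = -5
x_2 = (112/5 - (-12/5)*(-5) - (29/5)*(1)) / (-23/5) = -1
x_1 = (22 - (2)*(-1) - (-2)*(-5) - (9)*(1)) / 5 = 1

(1, -1, -5, 1)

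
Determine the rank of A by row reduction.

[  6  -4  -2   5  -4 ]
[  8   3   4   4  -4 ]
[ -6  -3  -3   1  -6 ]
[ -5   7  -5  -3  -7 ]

Row reduction:
R2 <- R2 - (4/3)*R1:  [    0  25/3  20/3  -8/3   4/3 ]
R3 <- R3 - (-1)*R1:  [   0   -7   -5    6  -10 ]
R4 <- R4 - (-5/6)*R1:  [     0   11/3  -20/3    7/6  -31/3 ]
R3 <- R3 - (-21/25)*R2:  [       0        0      3/5    94/25  -222/25 ]
R4 <- R4 - (11/25)*R2:  [       0        0    -48/5   117/50  -273/25 ]
R4 <- R4 - (-16)*R3:  [     0      0      0  125/2   -153 ]
Row echelon form:
[ 6    -4    -2      5       -4 ]
[ 0  25/3  20/3   -8/3      4/3 ]
[ 0     0   3/5  94/25  -222/25 ]
[ 0     0     0  125/2     -153 ]
Nonzero rows / pivot columns: 4

rank(A) = 4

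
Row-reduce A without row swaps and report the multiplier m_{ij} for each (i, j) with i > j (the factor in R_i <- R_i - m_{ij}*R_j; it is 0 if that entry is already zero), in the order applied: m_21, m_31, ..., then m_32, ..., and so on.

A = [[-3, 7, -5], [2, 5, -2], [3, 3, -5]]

multipliers: -2/3, -1, 30/29

Forward elimination:
R2 <- R2 - (-2/3)*R1:  [     0   29/3  -16/3 ]
R3 <- R3 - (-1)*R1:  [   0   10  -10 ]
R3 <- R3 - (30/29)*R2:  [       0        0  -130/29 ]
Multipliers (in order of application): m_{21} = -2/3, m_{31} = -1, m_{32} = 30/29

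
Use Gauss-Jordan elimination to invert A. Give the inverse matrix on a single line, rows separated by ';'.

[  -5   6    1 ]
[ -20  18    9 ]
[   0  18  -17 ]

Gauss-Jordan on [A | I]:
R1 <- (1/-5)*R1:  [    1  -6/5  -1/5  |  -1/5     0     0 ]
R2 <- R2 - (-20)*R1:  [  0  -6   5  |  -4   1   0 ]
R2 <- (1/-6)*R2:  [    0     1  -5/6  |   2/3  -1/6     0 ]
R1 <- R1 - (-6/5)*R2:  [    1     0  -6/5  |   3/5  -1/5     0 ]
R3 <- R3 - (18)*R2:  [   0    0   -2  |  -12    3    1 ]
R3 <- (1/-2)*R3:  [    0     0     1  |     6  -3/2  -1/2 ]
R1 <- R1 - (-6/5)*R3:  [    1     0     0  |  39/5    -2  -3/5 ]
R2 <- R2 - (-5/6)*R3:  [      0       1       0  |    17/3  -17/12   -5/12 ]
Right block of [I | A^{-1}] is the inverse:
[ 39/5      -2   -3/5 ]
[ 17/3  -17/12  -5/12 ]
[    6    -3/2   -1/2 ]

inverse = [39/5 -2 -3/5; 17/3 -17/12 -5/12; 6 -3/2 -1/2]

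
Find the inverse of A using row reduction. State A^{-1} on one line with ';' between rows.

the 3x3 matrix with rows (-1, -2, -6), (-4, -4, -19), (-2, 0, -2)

Gauss-Jordan on [A | I]:
R1 <- (1/-1)*R1:  [  1   2   6  |  -1   0   0 ]
R2 <- R2 - (-4)*R1:  [  0   4   5  |  -4   1   0 ]
R3 <- R3 - (-2)*R1:  [  0   4  10  |  -2   0   1 ]
R2 <- (1/4)*R2:  [   0    1  5/4  |   -1  1/4    0 ]
R1 <- R1 - (2)*R2:  [    1     0   7/2  |     1  -1/2     0 ]
R3 <- R3 - (4)*R2:  [  0   0   5  |   2  -1   1 ]
R3 <- (1/5)*R3:  [    0     0     1  |   2/5  -1/5   1/5 ]
R1 <- R1 - (7/2)*R3:  [     1      0      0  |   -2/5    1/5  -7/10 ]
R2 <- R2 - (5/4)*R3:  [    0     1     0  |  -3/2   1/2  -1/4 ]
Right block of [I | A^{-1}] is the inverse:
[ -2/5   1/5  -7/10 ]
[ -3/2   1/2   -1/4 ]
[  2/5  -1/5    1/5 ]

inverse = [-2/5 1/5 -7/10; -3/2 1/2 -1/4; 2/5 -1/5 1/5]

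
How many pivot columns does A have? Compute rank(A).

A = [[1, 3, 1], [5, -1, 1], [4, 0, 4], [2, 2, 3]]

rank(A) = 3

Row reduction:
R2 <- R2 - (5)*R1:  [   0  -16   -4 ]
R3 <- R3 - (4)*R1:  [   0  -12    0 ]
R4 <- R4 - (2)*R1:  [  0  -4   1 ]
R3 <- R3 - (3/4)*R2:  [ 0  0  3 ]
R4 <- R4 - (1/4)*R2:  [ 0  0  2 ]
R4 <- R4 - (2/3)*R3:  [ 0  0  0 ]
Row echelon form:
[ 1    3   1 ]
[ 0  -16  -4 ]
[ 0    0   3 ]
[ 0    0   0 ]
Nonzero rows / pivot columns: 3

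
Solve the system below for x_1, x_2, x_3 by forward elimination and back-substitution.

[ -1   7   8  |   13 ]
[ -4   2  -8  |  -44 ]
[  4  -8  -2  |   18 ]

(-1, -4, 5)

Forward elimination on [A|b]:
R2 <- R2 - (4)*R1:  [   0  -26  -40  -96 ]
R3 <- R3 - (-4)*R1:  [  0  20  30  70 ]
R3 <- R3 - (-10/13)*R2:  [      0       0  -10/13  -50/13 ]
Row echelon form:
[ -1    7       8  |      13 ]
[  0  -26     -40  |     -96 ]
[  0    0  -10/13  |  -50/13 ]
Back-substitution:
x_3 = (-50/13) / (-10/13) = 5
x_2 = (-96 - (-40)*(5)) / -26 = -4
x_1 = (13 - (7)*(-4) - (8)*(5)) / -1 = -1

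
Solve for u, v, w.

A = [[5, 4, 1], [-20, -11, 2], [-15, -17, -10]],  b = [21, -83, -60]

Forward elimination on [A|b]:
R2 <- R2 - (-4)*R1:  [ 0  5  6  1 ]
R3 <- R3 - (-3)*R1:  [  0  -5  -7   3 ]
R3 <- R3 - (-1)*R2:  [  0   0  -1   4 ]
Row echelon form:
[ 5  4   1  |  21 ]
[ 0  5   6  |   1 ]
[ 0  0  -1  |   4 ]
Back-substitution:
w = (4) / -1 = -4
v = (1 - (6)*(-4)) / 5 = 5
u = (21 - (4)*(5) - (1)*(-4)) / 5 = 1

(1, 5, -4)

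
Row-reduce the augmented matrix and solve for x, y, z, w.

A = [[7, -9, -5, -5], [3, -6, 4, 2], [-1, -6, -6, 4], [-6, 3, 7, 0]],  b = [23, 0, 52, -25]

(-2, -3, -4, 2)

Forward elimination on [A|b]:
R2 <- R2 - (3/7)*R1:  [     0  -15/7   43/7   29/7  -69/7 ]
R3 <- R3 - (-1/7)*R1:  [     0  -51/7  -47/7   23/7  387/7 ]
R4 <- R4 - (-6/7)*R1:  [     0  -33/7   19/7  -30/7  -37/7 ]
R3 <- R3 - (17/5)*R2:  [      0       0  -138/5   -54/5   444/5 ]
R4 <- R4 - (11/5)*R2:  [     0      0  -54/5  -67/5   82/5 ]
R4 <- R4 - (9/23)*R3:  [       0        0        0  -211/23  -422/23 ]
Row echelon form:
[ 7     -9      -5       -5  |       23 ]
[ 0  -15/7    43/7     29/7  |    -69/7 ]
[ 0      0  -138/5    -54/5  |    444/5 ]
[ 0      0       0  -211/23  |  -422/23 ]
Back-substitution:
w = (-422/23) / (-211/23) = 2
z = (444/5 - (-54/5)*(2)) / (-138/5) = -4
y = (-69/7 - (43/7)*(-4) - (29/7)*(2)) / (-15/7) = -3
x = (23 - (-9)*(-3) - (-5)*(-4) - (-5)*(2)) / 7 = -2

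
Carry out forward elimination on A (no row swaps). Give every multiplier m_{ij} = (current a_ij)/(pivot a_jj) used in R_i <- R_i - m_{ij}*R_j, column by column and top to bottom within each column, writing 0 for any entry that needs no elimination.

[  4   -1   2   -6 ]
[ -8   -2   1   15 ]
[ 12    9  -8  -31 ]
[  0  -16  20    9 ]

Forward elimination:
R2 <- R2 - (-2)*R1:  [  0  -4   5   3 ]
R3 <- R3 - (3)*R1:  [   0   12  -14  -13 ]
R4: entry in column 1 is already 0 -> m_{41} = 0 (no row operation needed)
R3 <- R3 - (-3)*R2:  [  0   0   1  -4 ]
R4 <- R4 - (4)*R2:  [  0   0   0  -3 ]
R4: entry in column 3 is already 0 -> m_{43} = 0 (no row operation needed)
Multipliers (in order of application): m_{21} = -2, m_{31} = 3, m_{41} = 0, m_{32} = -3, m_{42} = 4, m_{43} = 0

multipliers: -2, 3, 0, -3, 4, 0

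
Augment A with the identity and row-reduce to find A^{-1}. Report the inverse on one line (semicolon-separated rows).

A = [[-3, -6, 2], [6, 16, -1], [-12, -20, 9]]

inverse = [31/6 7/12 -13/12; -7/4 -1/8 3/8; 3 1/2 -1/2]

Gauss-Jordan on [A | I]:
R1 <- (1/-3)*R1:  [    1     2  -2/3  |  -1/3     0     0 ]
R2 <- R2 - (6)*R1:  [ 0  4  3  |  2  1  0 ]
R3 <- R3 - (-12)*R1:  [  0   4   1  |  -4   0   1 ]
R2 <- (1/4)*R2:  [   0    1  3/4  |  1/2  1/4    0 ]
R1 <- R1 - (2)*R2:  [     1      0  -13/6  |   -4/3   -1/2      0 ]
R3 <- R3 - (4)*R2:  [  0   0  -2  |  -6  -1   1 ]
R3 <- (1/-2)*R3:  [    0     0     1  |     3   1/2  -1/2 ]
R1 <- R1 - (-13/6)*R3:  [      1       0       0  |    31/6    7/12  -13/12 ]
R2 <- R2 - (3/4)*R3:  [    0     1     0  |  -7/4  -1/8   3/8 ]
Right block of [I | A^{-1}] is the inverse:
[ 31/6  7/12  -13/12 ]
[ -7/4  -1/8     3/8 ]
[    3   1/2    -1/2 ]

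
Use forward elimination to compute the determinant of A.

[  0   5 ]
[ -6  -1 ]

Forward elimination:
R1 <-> R2   (pivot in column 1 was zero)
[ -6  -1 ]
[  0   5 ]
Upper-triangular form:
[ -6  -1 ]
[  0   5 ]
det(A) = (-1)^1 * (-6) * (5) = 30  (1 row swap -> sign -1)

det(A) = 30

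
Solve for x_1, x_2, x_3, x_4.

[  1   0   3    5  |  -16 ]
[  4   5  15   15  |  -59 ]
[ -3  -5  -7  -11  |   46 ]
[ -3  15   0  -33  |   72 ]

(-1, -2, 0, -3)

Forward elimination on [A|b]:
R2 <- R2 - (4)*R1:  [  0   5   3  -5   5 ]
R3 <- R3 - (-3)*R1:  [  0  -5   2   4  -2 ]
R4 <- R4 - (-3)*R1:  [   0   15    9  -18   24 ]
R3 <- R3 - (-1)*R2:  [  0   0   5  -1   3 ]
R4 <- R4 - (3)*R2:  [  0   0   0  -3   9 ]
Row echelon form:
[ 1  0  3   5  |  -16 ]
[ 0  5  3  -5  |    5 ]
[ 0  0  5  -1  |    3 ]
[ 0  0  0  -3  |    9 ]
Back-substitution:
x_4 = (9) / -3 = -3
x_3 = (3 - (-1)*(-3)) / 5 = 0
x_2 = (5 - (3)*(0) - (-5)*(-3)) / 5 = -2
x_1 = (-16 - (3)*(0) - (5)*(-3)) / 1 = -1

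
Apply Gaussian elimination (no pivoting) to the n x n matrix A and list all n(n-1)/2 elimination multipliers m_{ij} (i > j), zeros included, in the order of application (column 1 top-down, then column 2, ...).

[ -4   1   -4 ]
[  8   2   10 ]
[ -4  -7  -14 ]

multipliers: -2, 1, -2

Forward elimination:
R2 <- R2 - (-2)*R1:  [ 0  4  2 ]
R3 <- R3 - (1)*R1:  [   0   -8  -10 ]
R3 <- R3 - (-2)*R2:  [  0   0  -6 ]
Multipliers (in order of application): m_{21} = -2, m_{31} = 1, m_{32} = -2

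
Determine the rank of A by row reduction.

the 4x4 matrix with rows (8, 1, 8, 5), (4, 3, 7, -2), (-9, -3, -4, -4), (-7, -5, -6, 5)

rank(A) = 4

Row reduction:
R2 <- R2 - (1/2)*R1:  [    0   5/2     3  -9/2 ]
R3 <- R3 - (-9/8)*R1:  [     0  -15/8      5   13/8 ]
R4 <- R4 - (-7/8)*R1:  [     0  -33/8      1   75/8 ]
R3 <- R3 - (-3/4)*R2:  [    0     0  29/4  -7/4 ]
R4 <- R4 - (-33/20)*R2:  [      0       0  119/20   39/20 ]
R4 <- R4 - (119/145)*R3:  [       0        0        0  491/145 ]
Row echelon form:
[ 8    1     8        5 ]
[ 0  5/2     3     -9/2 ]
[ 0    0  29/4     -7/4 ]
[ 0    0     0  491/145 ]
Nonzero rows / pivot columns: 4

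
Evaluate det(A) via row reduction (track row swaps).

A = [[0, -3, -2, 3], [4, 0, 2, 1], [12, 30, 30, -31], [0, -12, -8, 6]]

det(A) = -288

Forward elimination:
R1 <-> R2   (pivot in column 1 was zero)
[  4    0   2    1 ]
[  0   -3  -2    3 ]
[ 12   30  30  -31 ]
[  0  -12  -8    6 ]
R3 <- R3 - (3)*R1:  [   0   30   24  -34 ]
R3 <- R3 - (-10)*R2:  [  0   0   4  -4 ]
R4 <- R4 - (4)*R2:  [  0   0   0  -6 ]
Upper-triangular form:
[ 4   0   2   1 ]
[ 0  -3  -2   3 ]
[ 0   0   4  -4 ]
[ 0   0   0  -6 ]
det(A) = (-1)^1 * (4) * (-3) * (4) * (-6) = -288  (1 row swap -> sign -1)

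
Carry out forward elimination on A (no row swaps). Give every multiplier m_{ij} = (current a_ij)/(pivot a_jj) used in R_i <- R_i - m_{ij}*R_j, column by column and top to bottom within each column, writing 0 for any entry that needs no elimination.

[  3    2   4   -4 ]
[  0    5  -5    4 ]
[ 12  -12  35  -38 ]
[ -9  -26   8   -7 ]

Forward elimination:
R2: entry in column 1 is already 0 -> m_{21} = 0 (no row operation needed)
R3 <- R3 - (4)*R1:  [   0  -20   19  -22 ]
R4 <- R4 - (-3)*R1:  [   0  -20   20  -19 ]
R3 <- R3 - (-4)*R2:  [  0   0  -1  -6 ]
R4 <- R4 - (-4)*R2:  [  0   0   0  -3 ]
R4: entry in column 3 is already 0 -> m_{43} = 0 (no row operation needed)
Multipliers (in order of application): m_{21} = 0, m_{31} = 4, m_{41} = -3, m_{32} = -4, m_{42} = -4, m_{43} = 0

multipliers: 0, 4, -3, -4, -4, 0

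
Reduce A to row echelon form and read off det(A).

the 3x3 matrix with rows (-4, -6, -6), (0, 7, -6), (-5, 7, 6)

det(A) = -726

Forward elimination:
R3 <- R3 - (5/4)*R1:  [    0  29/2  27/2 ]
R3 <- R3 - (29/14)*R2:  [      0       0  363/14 ]
Upper-triangular form:
[ -4  -6      -6 ]
[  0   7      -6 ]
[  0   0  363/14 ]
det(A) = (-1)^0 * (-4) * (7) * (363/14) = -726  (0 row swaps -> sign +1)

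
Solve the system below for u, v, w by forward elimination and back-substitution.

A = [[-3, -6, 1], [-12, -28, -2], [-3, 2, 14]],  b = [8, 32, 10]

(4, -3, 2)

Forward elimination on [A|b]:
R2 <- R2 - (4)*R1:  [  0  -4  -6   0 ]
R3 <- R3 - (1)*R1:  [  0   8  13   2 ]
R3 <- R3 - (-2)*R2:  [ 0  0  1  2 ]
Row echelon form:
[ -3  -6   1  |  8 ]
[  0  -4  -6  |  0 ]
[  0   0   1  |  2 ]
Back-substitution:
w = (2) / 1 = 2
v = (0 - (-6)*(2)) / -4 = -3
u = (8 - (-6)*(-3) - (1)*(2)) / -3 = 4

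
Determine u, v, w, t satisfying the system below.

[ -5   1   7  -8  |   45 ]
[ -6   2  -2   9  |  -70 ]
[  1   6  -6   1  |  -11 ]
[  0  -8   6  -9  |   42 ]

Forward elimination on [A|b]:
R2 <- R2 - (6/5)*R1:  [     0    4/5  -52/5   93/5   -124 ]
R3 <- R3 - (-1/5)*R1:  [     0   31/5  -23/5   -3/5     -2 ]
R3 <- R3 - (31/4)*R2:  [      0       0      76  -579/4     959 ]
R4 <- R4 - (-10)*R2:  [     0      0    -98    177  -1198 ]
R4 <- R4 - (-49/38)*R3:  [         0          0          0  -1467/152    1467/38 ]
Row echelon form:
[ -5    1      7         -8  |       45 ]
[  0  4/5  -52/5       93/5  |     -124 ]
[  0    0     76     -579/4  |      959 ]
[  0    0      0  -1467/152  |  1467/38 ]
Back-substitution:
t = (1467/38) / (-1467/152) = -4
w = (959 - (-579/4)*(-4)) / 76 = 5
v = (-124 - (-52/5)*(5) - (93/5)*(-4)) / (4/5) = 3
u = (45 - (1)*(3) - (7)*(5) - (-8)*(-4)) / -5 = 5

(5, 3, 5, -4)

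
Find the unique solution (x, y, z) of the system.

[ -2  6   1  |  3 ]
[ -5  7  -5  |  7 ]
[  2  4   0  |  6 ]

(1, 1, -1)

Forward elimination on [A|b]:
R2 <- R2 - (5/2)*R1:  [     0     -8  -15/2   -1/2 ]
R3 <- R3 - (-1)*R1:  [  0  10   1   9 ]
R3 <- R3 - (-5/4)*R2:  [     0      0  -67/8   67/8 ]
Row echelon form:
[ -2   6      1  |     3 ]
[  0  -8  -15/2  |  -1/2 ]
[  0   0  -67/8  |  67/8 ]
Back-substitution:
z = (67/8) / (-67/8) = -1
y = (-1/2 - (-15/2)*(-1)) / -8 = 1
x = (3 - (6)*(1) - (1)*(-1)) / -2 = 1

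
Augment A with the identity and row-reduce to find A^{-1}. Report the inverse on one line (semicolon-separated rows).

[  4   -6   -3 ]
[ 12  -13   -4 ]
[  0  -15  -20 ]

inverse = [-2 3/4 3/20; -12/5 4/5 1/5; 9/5 -3/5 -1/5]

Gauss-Jordan on [A | I]:
R1 <- (1/4)*R1:  [    1  -3/2  -3/4  |   1/4     0     0 ]
R2 <- R2 - (12)*R1:  [  0   5   5  |  -3   1   0 ]
R2 <- (1/5)*R2:  [    0     1     1  |  -3/5   1/5     0 ]
R1 <- R1 - (-3/2)*R2:  [      1       0     3/4  |  -13/20    3/10       0 ]
R3 <- R3 - (-15)*R2:  [  0   0  -5  |  -9   3   1 ]
R3 <- (1/-5)*R3:  [    0     0     1  |   9/5  -3/5  -1/5 ]
R1 <- R1 - (3/4)*R3:  [    1     0     0  |    -2   3/4  3/20 ]
R2 <- R2 - (1)*R3:  [     0      1      0  |  -12/5    4/5    1/5 ]
Right block of [I | A^{-1}] is the inverse:
[    -2   3/4  3/20 ]
[ -12/5   4/5   1/5 ]
[   9/5  -3/5  -1/5 ]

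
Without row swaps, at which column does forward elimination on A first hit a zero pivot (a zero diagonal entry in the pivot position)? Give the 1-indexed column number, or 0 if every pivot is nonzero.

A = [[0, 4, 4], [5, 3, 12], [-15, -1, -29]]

first zero-pivot column = 1

Naive forward elimination:
Pivot entry (1,1) is zero but row 2 has 5 in column 1 -> naive elimination stops; a row interchange (e.g. R1 <-> R2) would be required here.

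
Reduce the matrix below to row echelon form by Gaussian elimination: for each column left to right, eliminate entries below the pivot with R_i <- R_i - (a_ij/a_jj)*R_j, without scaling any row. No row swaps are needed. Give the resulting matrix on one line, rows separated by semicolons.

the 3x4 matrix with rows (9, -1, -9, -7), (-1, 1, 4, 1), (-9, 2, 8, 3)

Forward elimination:
R2 <- R2 - (-1/9)*R1:  [   0  8/9    3  2/9 ]
R3 <- R3 - (-1)*R1:  [  0   1  -1  -4 ]
R3 <- R3 - (9/8)*R2:  [     0      0  -35/8  -17/4 ]
Row echelon form:
[ 9   -1     -9     -7 ]
[ 0  8/9      3    2/9 ]
[ 0    0  -35/8  -17/4 ]

REF = [9 -1 -9 -7; 0 8/9 3 2/9; 0 0 -35/8 -17/4]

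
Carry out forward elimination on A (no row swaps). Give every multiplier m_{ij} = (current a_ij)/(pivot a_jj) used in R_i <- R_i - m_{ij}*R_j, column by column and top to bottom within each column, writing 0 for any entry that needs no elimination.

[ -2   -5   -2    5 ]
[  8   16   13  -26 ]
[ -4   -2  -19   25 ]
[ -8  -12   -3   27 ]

multipliers: -4, 2, 4, -2, -2, -3

Forward elimination:
R2 <- R2 - (-4)*R1:  [  0  -4   5  -6 ]
R3 <- R3 - (2)*R1:  [   0    8  -15   15 ]
R4 <- R4 - (4)*R1:  [ 0  8  5  7 ]
R3 <- R3 - (-2)*R2:  [  0   0  -5   3 ]
R4 <- R4 - (-2)*R2:  [  0   0  15  -5 ]
R4 <- R4 - (-3)*R3:  [ 0  0  0  4 ]
Multipliers (in order of application): m_{21} = -4, m_{31} = 2, m_{41} = 4, m_{32} = -2, m_{42} = -2, m_{43} = -3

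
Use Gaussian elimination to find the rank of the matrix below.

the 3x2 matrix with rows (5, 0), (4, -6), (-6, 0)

rank(A) = 2

Row reduction:
R2 <- R2 - (4/5)*R1:  [  0  -6 ]
R3 <- R3 - (-6/5)*R1:  [ 0  0 ]
Row echelon form:
[ 5   0 ]
[ 0  -6 ]
[ 0   0 ]
Nonzero rows / pivot columns: 2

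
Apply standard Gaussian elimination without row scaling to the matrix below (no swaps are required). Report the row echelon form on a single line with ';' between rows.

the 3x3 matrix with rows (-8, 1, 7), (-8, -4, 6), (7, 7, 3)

REF = [-8 1 7; 0 -5 -1; 0 0 151/20]

Forward elimination:
R2 <- R2 - (1)*R1:  [  0  -5  -1 ]
R3 <- R3 - (-7/8)*R1:  [    0  63/8  73/8 ]
R3 <- R3 - (-63/40)*R2:  [      0       0  151/20 ]
Row echelon form:
[ -8   1       7 ]
[  0  -5      -1 ]
[  0   0  151/20 ]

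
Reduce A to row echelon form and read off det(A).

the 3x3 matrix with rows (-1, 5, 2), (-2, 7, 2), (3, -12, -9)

Forward elimination:
R2 <- R2 - (2)*R1:  [  0  -3  -2 ]
R3 <- R3 - (-3)*R1:  [  0   3  -3 ]
R3 <- R3 - (-1)*R2:  [  0   0  -5 ]
Upper-triangular form:
[ -1   5   2 ]
[  0  -3  -2 ]
[  0   0  -5 ]
det(A) = (-1)^0 * (-1) * (-3) * (-5) = -15  (0 row swaps -> sign +1)

det(A) = -15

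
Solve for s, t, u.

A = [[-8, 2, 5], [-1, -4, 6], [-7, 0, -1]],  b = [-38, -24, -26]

(4, 2, -2)

Forward elimination on [A|b]:
R2 <- R2 - (1/8)*R1:  [     0  -17/4   43/8  -77/4 ]
R3 <- R3 - (7/8)*R1:  [     0   -7/4  -43/8   29/4 ]
R3 <- R3 - (7/17)*R2:  [       0        0  -129/17   258/17 ]
Row echelon form:
[ -8      2        5  |     -38 ]
[  0  -17/4     43/8  |   -77/4 ]
[  0      0  -129/17  |  258/17 ]
Back-substitution:
u = (258/17) / (-129/17) = -2
t = (-77/4 - (43/8)*(-2)) / (-17/4) = 2
s = (-38 - (2)*(2) - (5)*(-2)) / -8 = 4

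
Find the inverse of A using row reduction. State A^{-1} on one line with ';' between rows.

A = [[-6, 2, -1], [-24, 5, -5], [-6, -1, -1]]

inverse = [-5/9 1/6 -5/18; 1/3 0 -1/3; 3 -1 1]

Gauss-Jordan on [A | I]:
R1 <- (1/-6)*R1:  [    1  -1/3   1/6  |  -1/6     0     0 ]
R2 <- R2 - (-24)*R1:  [  0  -3  -1  |  -4   1   0 ]
R3 <- R3 - (-6)*R1:  [  0  -3   0  |  -1   0   1 ]
R2 <- (1/-3)*R2:  [    0     1   1/3  |   4/3  -1/3     0 ]
R1 <- R1 - (-1/3)*R2:  [    1     0  5/18  |  5/18  -1/9     0 ]
R3 <- R3 - (-3)*R2:  [  0   0   1  |   3  -1   1 ]
R1 <- R1 - (5/18)*R3:  [     1      0      0  |   -5/9    1/6  -5/18 ]
R2 <- R2 - (1/3)*R3:  [    0     1     0  |   1/3     0  -1/3 ]
Right block of [I | A^{-1}] is the inverse:
[ -5/9  1/6  -5/18 ]
[  1/3    0   -1/3 ]
[    3   -1      1 ]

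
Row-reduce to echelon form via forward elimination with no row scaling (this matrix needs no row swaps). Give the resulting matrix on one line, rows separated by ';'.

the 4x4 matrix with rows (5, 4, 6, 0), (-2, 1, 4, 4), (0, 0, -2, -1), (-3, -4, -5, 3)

Forward elimination:
R2 <- R2 - (-2/5)*R1:  [    0  13/5  32/5     4 ]
R4 <- R4 - (-3/5)*R1:  [    0  -8/5  -7/5     3 ]
R4 <- R4 - (-8/13)*R2:  [     0      0  33/13  71/13 ]
R4 <- R4 - (-33/26)*R3:  [      0       0       0  109/26 ]
Row echelon form:
[ 5     4     6       0 ]
[ 0  13/5  32/5       4 ]
[ 0     0    -2      -1 ]
[ 0     0     0  109/26 ]

REF = [5 4 6 0; 0 13/5 32/5 4; 0 0 -2 -1; 0 0 0 109/26]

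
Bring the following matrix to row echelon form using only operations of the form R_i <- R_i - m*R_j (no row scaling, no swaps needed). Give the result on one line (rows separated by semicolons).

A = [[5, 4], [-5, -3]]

Forward elimination:
R2 <- R2 - (-1)*R1:  [ 0  1 ]
Row echelon form:
[ 5  4 ]
[ 0  1 ]

REF = [5 4; 0 1]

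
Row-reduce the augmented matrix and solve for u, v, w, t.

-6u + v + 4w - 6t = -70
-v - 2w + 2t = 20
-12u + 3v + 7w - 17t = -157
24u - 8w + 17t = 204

Forward elimination on [A|b]:
R3 <- R3 - (2)*R1:  [   0    1   -1   -5  -17 ]
R4 <- R4 - (-4)*R1:  [   0    4    8   -7  -76 ]
R3 <- R3 - (-1)*R2:  [  0   0  -3  -3   3 ]
R4 <- R4 - (-4)*R2:  [ 0  0  0  1  4 ]
Row echelon form:
[ -6   1   4  -6  |  -70 ]
[  0  -1  -2   2  |   20 ]
[  0   0  -3  -3  |    3 ]
[  0   0   0   1  |    4 ]
Back-substitution:
t = (4) / 1 = 4
w = (3 - (-3)*(4)) / -3 = -5
v = (20 - (-2)*(-5) - (2)*(4)) / -1 = -2
u = (-70 - (1)*(-2) - (4)*(-5) - (-6)*(4)) / -6 = 4

(4, -2, -5, 4)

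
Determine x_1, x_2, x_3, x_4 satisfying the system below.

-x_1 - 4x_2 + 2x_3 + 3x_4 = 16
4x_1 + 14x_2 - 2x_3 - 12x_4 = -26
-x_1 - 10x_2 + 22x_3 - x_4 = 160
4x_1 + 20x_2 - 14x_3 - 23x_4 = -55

Forward elimination on [A|b]:
R2 <- R2 - (-4)*R1:  [  0  -2   6   0  38 ]
R3 <- R3 - (1)*R1:  [   0   -6   20   -4  144 ]
R4 <- R4 - (-4)*R1:  [   0    4   -6  -11    9 ]
R3 <- R3 - (3)*R2:  [  0   0   2  -4  30 ]
R4 <- R4 - (-2)*R2:  [   0    0    6  -11   85 ]
R4 <- R4 - (3)*R3:  [  0   0   0   1  -5 ]
Row echelon form:
[ -1  -4  2   3  |  16 ]
[  0  -2  6   0  |  38 ]
[  0   0  2  -4  |  30 ]
[  0   0  0   1  |  -5 ]
Back-substitution:
x_4 = (-5) / 1 = -5
x_3 = (30 - (-4)*(-5)) / 2 = 5
x_2 = (38 - (6)*(5)) / -2 = -4
x_1 = (16 - (-4)*(-4) - (2)*(5) - (3)*(-5)) / -1 = -5

(-5, -4, 5, -5)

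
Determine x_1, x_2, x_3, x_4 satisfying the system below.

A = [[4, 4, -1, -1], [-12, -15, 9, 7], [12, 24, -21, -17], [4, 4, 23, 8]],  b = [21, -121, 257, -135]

(-1, 4, -5, -4)

Forward elimination on [A|b]:
R2 <- R2 - (-3)*R1:  [   0   -3    6    4  -58 ]
R3 <- R3 - (3)*R1:  [   0   12  -18  -14  194 ]
R4 <- R4 - (1)*R1:  [    0     0    24     9  -156 ]
R3 <- R3 - (-4)*R2:  [   0    0    6    2  -38 ]
R4 <- R4 - (4)*R3:  [  0   0   0   1  -4 ]
Row echelon form:
[ 4   4  -1  -1  |   21 ]
[ 0  -3   6   4  |  -58 ]
[ 0   0   6   2  |  -38 ]
[ 0   0   0   1  |   -4 ]
Back-substitution:
x_4 = (-4) / 1 = -4
x_3 = (-38 - (2)*(-4)) / 6 = -5
x_2 = (-58 - (6)*(-5) - (4)*(-4)) / -3 = 4
x_1 = (21 - (4)*(4) - (-1)*(-5) - (-1)*(-4)) / 4 = -1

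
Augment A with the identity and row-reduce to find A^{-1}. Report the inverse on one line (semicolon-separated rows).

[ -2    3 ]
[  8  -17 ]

Gauss-Jordan on [A | I]:
R1 <- (1/-2)*R1:  [    1  -3/2  |  -1/2     0 ]
R2 <- R2 - (8)*R1:  [  0  -5  |   4   1 ]
R2 <- (1/-5)*R2:  [    0     1  |  -4/5  -1/5 ]
R1 <- R1 - (-3/2)*R2:  [      1       0  |  -17/10   -3/10 ]
Right block of [I | A^{-1}] is the inverse:
[ -17/10  -3/10 ]
[   -4/5   -1/5 ]

inverse = [-17/10 -3/10; -4/5 -1/5]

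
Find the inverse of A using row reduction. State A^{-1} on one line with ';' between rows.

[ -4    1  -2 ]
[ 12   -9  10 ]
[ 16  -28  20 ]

Gauss-Jordan on [A | I]:
R1 <- (1/-4)*R1:  [    1  -1/4   1/2  |  -1/4     0     0 ]
R2 <- R2 - (12)*R1:  [  0  -6   4  |   3   1   0 ]
R3 <- R3 - (16)*R1:  [   0  -24   12  |    4    0    1 ]
R2 <- (1/-6)*R2:  [    0     1  -2/3  |  -1/2  -1/6     0 ]
R1 <- R1 - (-1/4)*R2:  [     1      0    1/3  |   -3/8  -1/24      0 ]
R3 <- R3 - (-24)*R2:  [  0   0  -4  |  -8  -4   1 ]
R3 <- (1/-4)*R3:  [    0     0     1  |     2     1  -1/4 ]
R1 <- R1 - (1/3)*R3:  [      1       0       0  |  -25/24    -3/8    1/12 ]
R2 <- R2 - (-2/3)*R3:  [    0     1     0  |   5/6   1/2  -1/6 ]
Right block of [I | A^{-1}] is the inverse:
[ -25/24  -3/8  1/12 ]
[    5/6   1/2  -1/6 ]
[      2     1  -1/4 ]

inverse = [-25/24 -3/8 1/12; 5/6 1/2 -1/6; 2 1 -1/4]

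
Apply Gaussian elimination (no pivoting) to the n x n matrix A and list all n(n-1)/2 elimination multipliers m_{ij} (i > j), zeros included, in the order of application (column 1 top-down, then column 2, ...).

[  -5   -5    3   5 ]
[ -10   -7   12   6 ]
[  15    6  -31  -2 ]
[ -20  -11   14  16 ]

Forward elimination:
R2 <- R2 - (2)*R1:  [  0   3   6  -4 ]
R3 <- R3 - (-3)*R1:  [   0   -9  -22   13 ]
R4 <- R4 - (4)*R1:  [  0   9   2  -4 ]
R3 <- R3 - (-3)*R2:  [  0   0  -4   1 ]
R4 <- R4 - (3)*R2:  [   0    0  -16    8 ]
R4 <- R4 - (4)*R3:  [ 0  0  0  4 ]
Multipliers (in order of application): m_{21} = 2, m_{31} = -3, m_{41} = 4, m_{32} = -3, m_{42} = 3, m_{43} = 4

multipliers: 2, -3, 4, -3, 3, 4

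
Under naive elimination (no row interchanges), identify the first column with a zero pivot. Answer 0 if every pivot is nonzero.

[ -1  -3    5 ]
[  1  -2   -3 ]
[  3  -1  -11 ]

Naive forward elimination:
R2 <- R2 - (-1)*R1:  [  0  -5   2 ]
R3 <- R3 - (-3)*R1:  [   0  -10    4 ]
R3 <- R3 - (2)*R2:  [ 0  0  0 ]
Matrix at this point:
[ -1  -3  5 ]
[  0  -5  2 ]
[  0   0  0 ]
Pivot entry (3,3) in the last row is zero and there are no rows below to swap with -> zero pivot in column 3 (A is singular).

first zero-pivot column = 3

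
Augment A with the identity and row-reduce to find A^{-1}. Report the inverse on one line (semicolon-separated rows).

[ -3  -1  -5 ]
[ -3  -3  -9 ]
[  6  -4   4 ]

inverse = [-4/3 2/3 -1/6; -7/6 1/2 -1/3; 5/6 -1/2 1/6]

Gauss-Jordan on [A | I]:
R1 <- (1/-3)*R1:  [    1   1/3   5/3  |  -1/3     0     0 ]
R2 <- R2 - (-3)*R1:  [  0  -2  -4  |  -1   1   0 ]
R3 <- R3 - (6)*R1:  [  0  -6  -6  |   2   0   1 ]
R2 <- (1/-2)*R2:  [    0     1     2  |   1/2  -1/2     0 ]
R1 <- R1 - (1/3)*R2:  [    1     0     1  |  -1/2   1/6     0 ]
R3 <- R3 - (-6)*R2:  [  0   0   6  |   5  -3   1 ]
R3 <- (1/6)*R3:  [    0     0     1  |   5/6  -1/2   1/6 ]
R1 <- R1 - (1)*R3:  [    1     0     0  |  -4/3   2/3  -1/6 ]
R2 <- R2 - (2)*R3:  [    0     1     0  |  -7/6   1/2  -1/3 ]
Right block of [I | A^{-1}] is the inverse:
[ -4/3   2/3  -1/6 ]
[ -7/6   1/2  -1/3 ]
[  5/6  -1/2   1/6 ]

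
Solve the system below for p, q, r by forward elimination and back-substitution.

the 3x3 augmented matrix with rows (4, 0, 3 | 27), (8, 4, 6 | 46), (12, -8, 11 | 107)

Forward elimination on [A|b]:
R2 <- R2 - (2)*R1:  [  0   4   0  -8 ]
R3 <- R3 - (3)*R1:  [  0  -8   2  26 ]
R3 <- R3 - (-2)*R2:  [  0   0   2  10 ]
Row echelon form:
[ 4  0  3  |  27 ]
[ 0  4  0  |  -8 ]
[ 0  0  2  |  10 ]
Back-substitution:
r = (10) / 2 = 5
q = (-8) / 4 = -2
p = (27 - (3)*(5)) / 4 = 3

(3, -2, 5)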